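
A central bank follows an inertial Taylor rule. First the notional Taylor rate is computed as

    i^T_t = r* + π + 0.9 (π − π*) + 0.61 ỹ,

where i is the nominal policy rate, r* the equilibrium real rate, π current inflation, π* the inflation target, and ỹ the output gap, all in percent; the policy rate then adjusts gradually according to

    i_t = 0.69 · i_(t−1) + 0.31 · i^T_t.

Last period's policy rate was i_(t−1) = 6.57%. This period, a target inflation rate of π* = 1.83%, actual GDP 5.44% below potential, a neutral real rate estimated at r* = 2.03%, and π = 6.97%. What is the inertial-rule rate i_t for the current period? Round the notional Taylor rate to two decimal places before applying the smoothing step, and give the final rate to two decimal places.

Output 5.44% below potential → ỹ = -5.44.
i^T_t = 2.03 + 6.97 + 0.9 × (6.97 − 1.83) + 0.61 × (-5.44)
   = 2.03 + 6.97 + 4.626 − 3.3184 = 10.31
i_t = 0.69 × 6.57 + 0.31 × 10.31 = 4.5333 + 3.1961 = 7.73

7.73%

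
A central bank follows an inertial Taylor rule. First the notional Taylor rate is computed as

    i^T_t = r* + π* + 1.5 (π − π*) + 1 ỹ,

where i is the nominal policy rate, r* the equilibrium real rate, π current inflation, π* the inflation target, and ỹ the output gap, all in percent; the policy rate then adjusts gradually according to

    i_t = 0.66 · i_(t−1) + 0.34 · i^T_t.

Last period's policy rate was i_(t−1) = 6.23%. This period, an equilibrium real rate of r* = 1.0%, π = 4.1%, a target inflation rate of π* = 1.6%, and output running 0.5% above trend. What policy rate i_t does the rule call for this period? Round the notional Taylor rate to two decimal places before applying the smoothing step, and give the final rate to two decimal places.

Output 0.5% above potential → ỹ = 0.5.
i^T_t = 1.0 + 1.6 + 1.5 × (4.1 − 1.6) + 1 × 0.5
   = 1.0 + 1.6 + 3.75 + 0.5 = 6.85
i_t = 0.66 × 6.23 + 0.34 × 6.85 = 4.1118 + 2.329 = 6.44

6.44%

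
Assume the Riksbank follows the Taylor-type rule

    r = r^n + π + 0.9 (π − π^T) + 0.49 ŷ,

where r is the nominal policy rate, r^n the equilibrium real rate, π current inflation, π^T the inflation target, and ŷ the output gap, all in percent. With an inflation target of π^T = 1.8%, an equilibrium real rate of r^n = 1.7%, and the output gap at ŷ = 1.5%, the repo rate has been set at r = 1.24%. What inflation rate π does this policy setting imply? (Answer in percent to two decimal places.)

0.22%

Collecting π: r = r^n + (1 + 0.9) π − 0.9 π^T + 0.49 ŷ
1.9 π = 1.24 − 1.7 + 0.9 × 1.8 − 0.49 × 1.5 = 0.425
π = 0.425 / 1.9 = 0.22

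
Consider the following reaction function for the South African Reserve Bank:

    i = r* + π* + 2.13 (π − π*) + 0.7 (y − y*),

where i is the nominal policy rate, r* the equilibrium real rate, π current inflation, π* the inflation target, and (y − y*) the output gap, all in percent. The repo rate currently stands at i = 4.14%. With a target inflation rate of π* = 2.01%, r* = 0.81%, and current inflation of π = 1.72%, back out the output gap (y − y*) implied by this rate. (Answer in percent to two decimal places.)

2.77%

0.7 (y − y*) = 4.14 − 0.81 − 2.01 − 2.13 × (1.72 − 2.01) = 1.9377
(y − y*) = 1.9377 / 0.7 = 2.77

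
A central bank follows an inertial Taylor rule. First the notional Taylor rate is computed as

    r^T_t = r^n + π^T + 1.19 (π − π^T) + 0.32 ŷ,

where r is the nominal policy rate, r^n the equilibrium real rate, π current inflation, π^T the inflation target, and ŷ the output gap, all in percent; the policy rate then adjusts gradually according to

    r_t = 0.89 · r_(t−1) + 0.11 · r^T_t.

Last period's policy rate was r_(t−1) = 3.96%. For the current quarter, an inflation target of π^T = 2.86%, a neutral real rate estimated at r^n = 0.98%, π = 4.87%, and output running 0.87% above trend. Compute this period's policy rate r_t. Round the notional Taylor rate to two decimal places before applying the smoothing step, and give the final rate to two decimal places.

4.24%

Output 0.87% above potential → ŷ = 0.87.
r^T_t = 0.98 + 2.86 + 1.19 × (4.87 − 2.86) + 0.32 × 0.87
   = 0.98 + 2.86 + 2.3919 + 0.2784 = 6.51
r_t = 0.89 × 3.96 + 0.11 × 6.51 = 3.5244 + 0.7161 = 4.24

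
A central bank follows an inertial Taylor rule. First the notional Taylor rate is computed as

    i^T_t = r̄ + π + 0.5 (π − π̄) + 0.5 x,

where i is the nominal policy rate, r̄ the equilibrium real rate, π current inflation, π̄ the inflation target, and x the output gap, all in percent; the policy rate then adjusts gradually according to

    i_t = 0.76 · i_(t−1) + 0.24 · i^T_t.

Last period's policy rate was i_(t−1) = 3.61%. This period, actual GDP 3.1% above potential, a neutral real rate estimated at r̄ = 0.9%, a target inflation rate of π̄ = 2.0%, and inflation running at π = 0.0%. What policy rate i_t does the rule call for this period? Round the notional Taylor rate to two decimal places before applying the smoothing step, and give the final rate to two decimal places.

3.09%

Output 3.1% above potential → x = 3.1.
i^T_t = 0.9 + 0.0 + 0.5 × (0.0 − 2.0) + 0.5 × 3.1
   = 0.9 + 0 − 1 + 1.55 = 1.45
i_t = 0.76 × 3.61 + 0.24 × 1.45 = 2.7436 + 0.348 = 3.09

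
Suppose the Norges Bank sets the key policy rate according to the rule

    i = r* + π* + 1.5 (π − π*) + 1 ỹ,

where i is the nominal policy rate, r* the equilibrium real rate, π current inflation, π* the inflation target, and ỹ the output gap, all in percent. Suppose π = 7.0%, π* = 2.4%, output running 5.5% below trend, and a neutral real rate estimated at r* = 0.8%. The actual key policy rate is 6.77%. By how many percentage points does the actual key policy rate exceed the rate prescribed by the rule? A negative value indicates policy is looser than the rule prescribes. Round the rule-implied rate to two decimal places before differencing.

Output 5.5% below potential → ỹ = -5.5.
i = 0.8 + 2.4 + 1.5 × (7.0 − 2.4) + 1 × (-5.5)
   = 0.8 + 2.4 + 6.9 − 5.5 = 4.60
Deviation = 6.77 − 4.60 = 2.17 pp.

2.17 pp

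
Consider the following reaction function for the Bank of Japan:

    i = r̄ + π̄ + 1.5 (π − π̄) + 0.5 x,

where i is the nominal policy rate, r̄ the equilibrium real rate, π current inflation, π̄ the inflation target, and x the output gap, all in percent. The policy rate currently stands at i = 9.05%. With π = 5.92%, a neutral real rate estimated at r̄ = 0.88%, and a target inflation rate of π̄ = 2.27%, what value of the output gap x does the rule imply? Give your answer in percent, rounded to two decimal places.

0.5 x = 9.05 − 0.88 − 2.27 − 1.5 × (5.92 − 2.27) = 0.425
x = 0.425 / 0.5 = 0.85

0.85%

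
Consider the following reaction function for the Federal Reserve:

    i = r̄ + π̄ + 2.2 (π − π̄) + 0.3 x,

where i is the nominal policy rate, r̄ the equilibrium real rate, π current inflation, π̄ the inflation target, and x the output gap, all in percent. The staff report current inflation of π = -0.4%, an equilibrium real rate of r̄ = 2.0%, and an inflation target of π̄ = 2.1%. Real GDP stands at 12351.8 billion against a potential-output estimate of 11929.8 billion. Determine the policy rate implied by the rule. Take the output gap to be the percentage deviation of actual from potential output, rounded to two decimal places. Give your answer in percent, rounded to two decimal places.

Output gap = 100 × (12351.8 − 11929.8) / 11929.8 = 3.54%.
i = 2.00 + 2.10 + 2.2 × (-0.40 − 2.10) + 0.3 × 3.54
   = 2.00 + 2.1 − 5.5 + 1.062 = -0.34

-0.34%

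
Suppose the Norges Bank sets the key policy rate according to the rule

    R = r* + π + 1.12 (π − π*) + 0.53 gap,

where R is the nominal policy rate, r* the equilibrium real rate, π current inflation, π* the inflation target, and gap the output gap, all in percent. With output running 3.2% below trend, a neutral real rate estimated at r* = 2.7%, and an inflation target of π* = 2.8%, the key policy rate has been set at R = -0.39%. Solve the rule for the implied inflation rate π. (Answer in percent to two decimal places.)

0.82%

Output 3.2% below potential → gap = -3.2.
Collecting π: R = r* + (1 + 1.12) π − 1.12 π* + 0.53 gap
2.12 π = -0.39 − 2.7 + 1.12 × 2.8 − 0.53 × (-3.2) = 1.742
π = 1.742 / 2.12 = 0.82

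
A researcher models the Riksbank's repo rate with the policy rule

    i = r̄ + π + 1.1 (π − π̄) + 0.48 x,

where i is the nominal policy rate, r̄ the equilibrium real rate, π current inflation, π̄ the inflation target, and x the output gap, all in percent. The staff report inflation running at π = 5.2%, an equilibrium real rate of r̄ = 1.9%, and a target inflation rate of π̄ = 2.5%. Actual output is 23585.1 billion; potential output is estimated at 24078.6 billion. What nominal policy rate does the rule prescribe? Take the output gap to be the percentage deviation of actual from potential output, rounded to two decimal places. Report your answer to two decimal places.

9.09%

Output gap = 100 × (23585.1 − 24078.6) / 24078.6 = -2.05%.
i = 1.90 + 5.20 + 1.1 × (5.20 − 2.50) + 0.48 × (-2.05)
   = 1.90 + 5.2 + 2.97 − 0.984 = 9.09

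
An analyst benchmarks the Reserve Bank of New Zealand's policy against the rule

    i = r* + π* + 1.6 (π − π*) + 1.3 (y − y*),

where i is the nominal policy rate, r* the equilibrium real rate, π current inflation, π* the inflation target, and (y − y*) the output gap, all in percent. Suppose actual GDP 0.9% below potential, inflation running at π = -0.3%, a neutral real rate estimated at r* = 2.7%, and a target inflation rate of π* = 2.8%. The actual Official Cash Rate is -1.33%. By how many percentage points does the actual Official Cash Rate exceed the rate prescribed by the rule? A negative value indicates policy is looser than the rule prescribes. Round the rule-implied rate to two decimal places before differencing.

Output 0.9% below potential → (y − y*) = -0.9.
i = 2.7 + 2.8 + 1.6 × (-0.3 − 2.8) + 1.3 × (-0.9)
   = 2.7 + 2.8 − 4.96 − 1.17 = -0.63
Deviation = -1.33 − (-0.63) = -0.70 pp.

-0.70 pp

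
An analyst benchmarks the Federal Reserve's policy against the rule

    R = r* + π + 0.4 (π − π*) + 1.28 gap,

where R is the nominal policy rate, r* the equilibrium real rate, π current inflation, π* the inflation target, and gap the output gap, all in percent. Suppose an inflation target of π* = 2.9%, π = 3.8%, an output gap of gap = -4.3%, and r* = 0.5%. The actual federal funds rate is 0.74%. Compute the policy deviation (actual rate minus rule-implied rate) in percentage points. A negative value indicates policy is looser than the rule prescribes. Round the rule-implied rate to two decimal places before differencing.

R = 0.5 + 3.8 + 0.4 × (3.8 − 2.9) + 1.28 × (-4.3)
   = 0.5 + 3.8 + 0.36 − 5.504 = -0.84
Deviation = 0.74 − (-0.84) = 1.58 pp.

1.58 pp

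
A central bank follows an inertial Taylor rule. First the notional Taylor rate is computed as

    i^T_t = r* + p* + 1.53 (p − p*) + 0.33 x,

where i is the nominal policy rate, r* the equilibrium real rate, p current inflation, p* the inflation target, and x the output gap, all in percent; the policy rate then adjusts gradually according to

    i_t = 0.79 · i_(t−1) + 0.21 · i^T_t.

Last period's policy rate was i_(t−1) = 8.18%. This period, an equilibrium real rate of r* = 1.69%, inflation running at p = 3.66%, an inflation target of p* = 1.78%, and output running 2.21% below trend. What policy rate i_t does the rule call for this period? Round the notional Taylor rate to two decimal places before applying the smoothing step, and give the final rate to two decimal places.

7.64%

Output 2.21% below potential → x = -2.21.
i^T_t = 1.69 + 1.78 + 1.53 × (3.66 − 1.78) + 0.33 × (-2.21)
   = 1.69 + 1.78 + 2.8764 − 0.7293 = 5.62
i_t = 0.79 × 8.18 + 0.21 × 5.62 = 6.4622 + 1.1802 = 7.64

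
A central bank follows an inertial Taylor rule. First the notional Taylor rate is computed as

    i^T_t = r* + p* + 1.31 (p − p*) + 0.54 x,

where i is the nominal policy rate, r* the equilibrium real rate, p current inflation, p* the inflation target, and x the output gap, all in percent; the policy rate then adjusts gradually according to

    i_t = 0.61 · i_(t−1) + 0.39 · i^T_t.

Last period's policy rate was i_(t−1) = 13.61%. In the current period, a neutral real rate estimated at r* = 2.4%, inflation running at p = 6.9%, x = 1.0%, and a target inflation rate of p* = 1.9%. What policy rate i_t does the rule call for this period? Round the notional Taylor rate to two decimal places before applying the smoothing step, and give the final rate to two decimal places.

i^T_t = 2.4 + 1.9 + 1.31 × (6.9 − 1.9) + 0.54 × 1.0
   = 2.4 + 1.9 + 6.55 + 0.54 = 11.39
i_t = 0.61 × 13.61 + 0.39 × 11.39 = 8.3021 + 4.4421 = 12.74

12.74%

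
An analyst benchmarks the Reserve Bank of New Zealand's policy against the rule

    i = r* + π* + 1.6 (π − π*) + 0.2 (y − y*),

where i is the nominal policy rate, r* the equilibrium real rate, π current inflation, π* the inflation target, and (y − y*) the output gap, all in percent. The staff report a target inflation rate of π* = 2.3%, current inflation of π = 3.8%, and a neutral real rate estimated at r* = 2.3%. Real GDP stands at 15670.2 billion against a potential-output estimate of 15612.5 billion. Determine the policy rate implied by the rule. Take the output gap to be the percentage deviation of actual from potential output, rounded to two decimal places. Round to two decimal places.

Output gap = 100 × (15670.2 − 15612.5) / 15612.5 = 0.37%.
i = 2.30 + 2.30 + 1.6 × (3.80 − 2.30) + 0.2 × 0.37
   = 2.30 + 2.3 + 2.4 + 0.074 = 7.07

7.07%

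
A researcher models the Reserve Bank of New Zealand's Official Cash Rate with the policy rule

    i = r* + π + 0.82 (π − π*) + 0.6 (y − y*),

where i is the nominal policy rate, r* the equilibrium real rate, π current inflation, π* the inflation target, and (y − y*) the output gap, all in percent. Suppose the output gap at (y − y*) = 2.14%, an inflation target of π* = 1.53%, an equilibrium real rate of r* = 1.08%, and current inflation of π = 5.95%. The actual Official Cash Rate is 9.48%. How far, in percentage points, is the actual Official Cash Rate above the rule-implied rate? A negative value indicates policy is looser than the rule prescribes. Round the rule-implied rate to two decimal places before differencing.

i = 1.08 + 5.95 + 0.82 × (5.95 − 1.53) + 0.6 × 2.14
   = 1.08 + 5.95 + 3.6244 + 1.284 = 11.94
Deviation = 9.48 − 11.94 = -2.46 pp.

-2.46 pp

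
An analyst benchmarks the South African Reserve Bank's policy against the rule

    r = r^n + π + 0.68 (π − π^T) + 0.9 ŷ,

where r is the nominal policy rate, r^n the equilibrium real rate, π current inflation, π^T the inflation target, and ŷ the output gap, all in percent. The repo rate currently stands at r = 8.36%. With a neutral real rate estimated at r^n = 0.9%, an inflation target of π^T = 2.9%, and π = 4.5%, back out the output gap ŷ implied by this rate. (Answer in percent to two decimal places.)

0.9 ŷ = 8.36 − 0.9 − 4.5 − 0.68 × (4.5 − 2.9) = 1.872
ŷ = 1.872 / 0.9 = 2.08

2.08%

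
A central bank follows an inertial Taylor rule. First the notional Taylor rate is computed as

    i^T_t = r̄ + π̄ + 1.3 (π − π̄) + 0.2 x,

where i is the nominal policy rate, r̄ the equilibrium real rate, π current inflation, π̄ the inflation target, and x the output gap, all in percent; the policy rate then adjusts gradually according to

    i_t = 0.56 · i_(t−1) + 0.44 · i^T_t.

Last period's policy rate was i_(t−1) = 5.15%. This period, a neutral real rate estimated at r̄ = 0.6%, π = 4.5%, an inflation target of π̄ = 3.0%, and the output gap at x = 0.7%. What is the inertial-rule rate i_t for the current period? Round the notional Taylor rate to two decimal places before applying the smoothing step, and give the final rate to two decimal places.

5.39%

i^T_t = 0.6 + 3.0 + 1.3 × (4.5 − 3.0) + 0.2 × 0.7
   = 0.6 + 3 + 1.95 + 0.14 = 5.69
i_t = 0.56 × 5.15 + 0.44 × 5.69 = 2.884 + 2.5036 = 5.39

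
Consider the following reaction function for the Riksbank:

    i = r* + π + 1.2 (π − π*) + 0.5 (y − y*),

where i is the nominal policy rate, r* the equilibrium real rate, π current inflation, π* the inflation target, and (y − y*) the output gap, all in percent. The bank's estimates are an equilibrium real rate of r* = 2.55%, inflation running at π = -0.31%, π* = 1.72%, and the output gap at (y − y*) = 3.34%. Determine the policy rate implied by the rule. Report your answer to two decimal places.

i = 2.55 + (-0.31) + 1.2 × (-0.31 − 1.72) + 0.5 × 3.34
   = 2.55 − 0.31 − 2.436 + 1.67 = 1.47

1.47%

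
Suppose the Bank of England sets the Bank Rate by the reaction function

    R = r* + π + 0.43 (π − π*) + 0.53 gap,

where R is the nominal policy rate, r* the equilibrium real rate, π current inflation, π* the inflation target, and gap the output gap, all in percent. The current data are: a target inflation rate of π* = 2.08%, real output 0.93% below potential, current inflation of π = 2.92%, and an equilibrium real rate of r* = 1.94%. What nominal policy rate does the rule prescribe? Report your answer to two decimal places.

Output 0.93% below potential → gap = -0.93.
R = 1.94 + 2.92 + 0.43 × (2.92 − 2.08) + 0.53 × (-0.93)
   = 1.94 + 2.92 + 0.3612 − 0.4929 = 4.73

4.73%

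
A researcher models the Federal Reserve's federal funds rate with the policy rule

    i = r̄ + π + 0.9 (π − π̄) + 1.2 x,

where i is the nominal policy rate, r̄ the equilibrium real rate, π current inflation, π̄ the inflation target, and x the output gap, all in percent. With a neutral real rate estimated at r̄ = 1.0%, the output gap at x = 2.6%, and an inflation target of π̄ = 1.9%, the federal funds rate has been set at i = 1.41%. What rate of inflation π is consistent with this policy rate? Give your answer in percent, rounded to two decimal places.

-0.53%

Collecting π: i = r̄ + (1 + 0.9) π − 0.9 π̄ + 1.2 x
1.9 π = 1.41 − 1.0 + 0.9 × 1.9 − 1.2 × 2.6 = -1
π = -1 / 1.9 = -0.53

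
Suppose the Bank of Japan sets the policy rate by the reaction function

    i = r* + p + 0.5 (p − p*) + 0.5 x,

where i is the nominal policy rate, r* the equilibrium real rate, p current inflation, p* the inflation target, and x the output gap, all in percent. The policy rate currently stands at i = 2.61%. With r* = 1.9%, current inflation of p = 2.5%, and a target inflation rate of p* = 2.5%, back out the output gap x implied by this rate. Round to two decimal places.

-3.58%

0.5 x = 2.61 − 1.9 − 2.5 − 0.5 × (2.5 − 2.5) = -1.79
x = -1.79 / 0.5 = -3.58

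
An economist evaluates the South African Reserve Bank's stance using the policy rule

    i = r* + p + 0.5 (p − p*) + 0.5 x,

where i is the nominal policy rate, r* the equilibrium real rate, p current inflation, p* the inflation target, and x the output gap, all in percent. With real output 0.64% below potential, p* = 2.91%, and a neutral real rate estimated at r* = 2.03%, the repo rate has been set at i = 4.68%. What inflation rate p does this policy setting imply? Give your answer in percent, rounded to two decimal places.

Output 0.64% below potential → x = -0.64.
Collecting p: i = r* + (1 + 0.5) p − 0.5 p* + 0.5 x
1.5 p = 4.68 − 2.03 + 0.5 × 2.91 − 0.5 × (-0.64) = 4.425
p = 4.425 / 1.5 = 2.95

2.95%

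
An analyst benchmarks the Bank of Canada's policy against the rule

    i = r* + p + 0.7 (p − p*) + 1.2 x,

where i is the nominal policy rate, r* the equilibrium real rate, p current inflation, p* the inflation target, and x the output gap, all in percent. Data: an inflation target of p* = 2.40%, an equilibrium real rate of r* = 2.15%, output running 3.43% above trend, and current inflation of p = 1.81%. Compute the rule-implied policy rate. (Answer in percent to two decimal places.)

Output 3.43% above potential → x = 3.43.
i = 2.15 + 1.81 + 0.7 × (1.81 − 2.40) + 1.2 × 3.43
   = 2.15 + 1.81 − 0.413 + 4.116 = 7.66

7.66%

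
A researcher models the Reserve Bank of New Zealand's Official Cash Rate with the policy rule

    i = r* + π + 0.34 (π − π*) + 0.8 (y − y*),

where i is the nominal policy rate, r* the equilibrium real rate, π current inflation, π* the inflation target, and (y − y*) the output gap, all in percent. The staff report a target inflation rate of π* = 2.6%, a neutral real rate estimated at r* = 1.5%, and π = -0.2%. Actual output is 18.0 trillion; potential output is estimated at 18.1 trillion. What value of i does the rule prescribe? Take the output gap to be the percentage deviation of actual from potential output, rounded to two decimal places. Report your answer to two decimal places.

Output gap = 100 × (18.0 − 18.1) / 18.1 = -0.55%.
i = 1.50 + (-0.20) + 0.34 × (-0.20 − 2.60) + 0.8 × (-0.55)
   = 1.50 − 0.2 − 0.952 − 0.44 = -0.09

-0.09%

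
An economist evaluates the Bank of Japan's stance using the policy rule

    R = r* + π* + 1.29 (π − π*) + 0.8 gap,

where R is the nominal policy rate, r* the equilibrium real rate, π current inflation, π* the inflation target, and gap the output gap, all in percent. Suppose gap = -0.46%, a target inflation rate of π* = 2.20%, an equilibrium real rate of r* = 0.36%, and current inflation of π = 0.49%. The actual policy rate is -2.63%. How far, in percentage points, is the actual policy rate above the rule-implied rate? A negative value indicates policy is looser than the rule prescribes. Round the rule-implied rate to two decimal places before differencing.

-2.62 pp

R = 0.36 + 2.20 + 1.29 × (0.49 − 2.20) + 0.8 × (-0.46)
   = 0.36 + 2.2 − 2.2059 − 0.368 = -0.01
Deviation = -2.63 − (-0.01) = -2.62 pp.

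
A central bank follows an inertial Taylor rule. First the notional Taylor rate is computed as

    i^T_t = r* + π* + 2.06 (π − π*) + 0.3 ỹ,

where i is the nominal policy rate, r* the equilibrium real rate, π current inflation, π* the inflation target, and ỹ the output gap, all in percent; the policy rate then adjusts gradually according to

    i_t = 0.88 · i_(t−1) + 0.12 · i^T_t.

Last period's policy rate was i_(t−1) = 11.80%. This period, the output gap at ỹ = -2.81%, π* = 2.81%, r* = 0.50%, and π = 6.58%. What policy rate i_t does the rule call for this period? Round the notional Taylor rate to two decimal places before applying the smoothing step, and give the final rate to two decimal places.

i^T_t = 0.50 + 2.81 + 2.06 × (6.58 − 2.81) + 0.3 × (-2.81)
   = 0.50 + 2.81 + 7.7662 − 0.843 = 10.23
i_t = 0.88 × 11.80 + 0.12 × 10.23 = 10.384 + 1.2276 = 11.61

11.61%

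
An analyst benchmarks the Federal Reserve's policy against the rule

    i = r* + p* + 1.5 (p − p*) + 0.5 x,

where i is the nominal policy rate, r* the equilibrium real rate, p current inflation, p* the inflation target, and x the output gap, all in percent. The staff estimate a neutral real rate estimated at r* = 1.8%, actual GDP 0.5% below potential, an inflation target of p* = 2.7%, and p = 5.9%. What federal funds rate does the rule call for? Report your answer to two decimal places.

Output 0.5% below potential → x = -0.5.
i = 1.8 + 2.7 + 1.5 × (5.9 − 2.7) + 0.5 × (-0.5)
   = 1.8 + 2.7 + 4.8 − 0.25 = 9.05

9.05%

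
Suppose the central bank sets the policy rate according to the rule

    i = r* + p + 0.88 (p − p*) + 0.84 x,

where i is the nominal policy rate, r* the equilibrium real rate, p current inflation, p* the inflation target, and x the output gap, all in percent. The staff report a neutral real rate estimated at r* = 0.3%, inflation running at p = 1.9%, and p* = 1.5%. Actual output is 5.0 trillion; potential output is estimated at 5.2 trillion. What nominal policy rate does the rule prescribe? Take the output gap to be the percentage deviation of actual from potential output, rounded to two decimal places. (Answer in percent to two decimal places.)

Output gap = 100 × (5.0 − 5.2) / 5.2 = -3.85%.
i = 0.30 + 1.90 + 0.88 × (1.90 − 1.50) + 0.84 × (-3.85)
   = 0.30 + 1.9 + 0.352 − 3.234 = -0.68

-0.68%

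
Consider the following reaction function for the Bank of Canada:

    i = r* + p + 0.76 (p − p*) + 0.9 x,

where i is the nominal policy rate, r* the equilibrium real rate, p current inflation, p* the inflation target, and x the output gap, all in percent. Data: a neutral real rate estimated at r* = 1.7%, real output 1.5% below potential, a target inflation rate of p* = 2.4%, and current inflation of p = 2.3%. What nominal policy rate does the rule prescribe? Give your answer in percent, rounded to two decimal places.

Output 1.5% below potential → x = -1.5.
i = 1.7 + 2.3 + 0.76 × (2.3 − 2.4) + 0.9 × (-1.5)
   = 1.7 + 2.3 − 0.076 − 1.35 = 2.57

2.57%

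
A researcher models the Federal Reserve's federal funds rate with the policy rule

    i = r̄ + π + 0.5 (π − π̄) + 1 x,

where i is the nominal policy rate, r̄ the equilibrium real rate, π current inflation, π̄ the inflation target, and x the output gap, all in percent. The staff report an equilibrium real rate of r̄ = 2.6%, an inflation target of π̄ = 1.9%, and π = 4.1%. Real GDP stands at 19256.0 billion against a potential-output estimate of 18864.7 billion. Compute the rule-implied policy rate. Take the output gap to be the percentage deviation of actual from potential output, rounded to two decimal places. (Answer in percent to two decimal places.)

9.87%

Output gap = 100 × (19256.0 − 18864.7) / 18864.7 = 2.07%.
i = 2.60 + 4.10 + 0.5 × (4.10 − 1.90) + 1 × 2.07
   = 2.60 + 4.1 + 1.1 + 2.07 = 9.87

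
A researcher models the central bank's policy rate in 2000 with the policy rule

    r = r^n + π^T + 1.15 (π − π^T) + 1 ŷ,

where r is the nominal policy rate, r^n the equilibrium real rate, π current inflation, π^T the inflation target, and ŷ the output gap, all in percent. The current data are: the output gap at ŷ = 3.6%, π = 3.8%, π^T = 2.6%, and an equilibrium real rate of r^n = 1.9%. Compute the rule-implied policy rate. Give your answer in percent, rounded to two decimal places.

9.48%

r = 1.9 + 2.6 + 1.15 × (3.8 − 2.6) + 1 × 3.6
   = 1.9 + 2.6 + 1.38 + 3.6 = 9.48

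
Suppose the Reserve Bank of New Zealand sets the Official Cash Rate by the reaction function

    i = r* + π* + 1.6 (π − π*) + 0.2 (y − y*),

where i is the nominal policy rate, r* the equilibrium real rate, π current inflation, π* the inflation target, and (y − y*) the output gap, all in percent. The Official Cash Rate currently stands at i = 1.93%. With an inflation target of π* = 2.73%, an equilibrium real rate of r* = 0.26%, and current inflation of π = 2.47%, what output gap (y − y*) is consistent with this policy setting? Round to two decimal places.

-3.22%

0.2 (y − y*) = 1.93 − 0.26 − 2.73 − 1.6 × (2.47 − 2.73) = -0.644
(y − y*) = -0.644 / 0.2 = -3.22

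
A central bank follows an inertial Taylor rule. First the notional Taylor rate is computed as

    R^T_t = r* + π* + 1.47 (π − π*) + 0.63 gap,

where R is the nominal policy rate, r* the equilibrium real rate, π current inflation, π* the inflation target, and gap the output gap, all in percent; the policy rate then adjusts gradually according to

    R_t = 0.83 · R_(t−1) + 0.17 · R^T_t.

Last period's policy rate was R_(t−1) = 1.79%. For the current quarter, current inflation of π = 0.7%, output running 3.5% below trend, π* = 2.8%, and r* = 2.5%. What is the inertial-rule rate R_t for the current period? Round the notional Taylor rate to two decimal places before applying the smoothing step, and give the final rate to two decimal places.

Output 3.5% below potential → gap = -3.5.
R^T_t = 2.5 + 2.8 + 1.47 × (0.7 − 2.8) + 0.63 × (-3.5)
   = 2.5 + 2.8 − 3.087 − 2.205 = 0.01
R_t = 0.83 × 1.79 + 0.17 × 0.01 = 1.4857 + 0.0017 = 1.49

1.49%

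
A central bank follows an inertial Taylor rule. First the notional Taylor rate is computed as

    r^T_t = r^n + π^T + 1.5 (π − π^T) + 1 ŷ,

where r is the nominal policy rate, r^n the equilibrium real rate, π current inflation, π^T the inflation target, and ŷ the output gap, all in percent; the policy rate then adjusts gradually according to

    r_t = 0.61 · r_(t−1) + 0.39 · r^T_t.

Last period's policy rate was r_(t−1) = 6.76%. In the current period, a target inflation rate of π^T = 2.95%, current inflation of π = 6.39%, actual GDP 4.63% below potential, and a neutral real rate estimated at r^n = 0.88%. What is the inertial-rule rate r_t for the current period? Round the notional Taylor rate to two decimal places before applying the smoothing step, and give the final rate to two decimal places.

Output 4.63% below potential → ŷ = -4.63.
r^T_t = 0.88 + 2.95 + 1.5 × (6.39 − 2.95) + 1 × (-4.63)
   = 0.88 + 2.95 + 5.16 − 4.63 = 4.36
r_t = 0.61 × 6.76 + 0.39 × 4.36 = 4.1236 + 1.7004 = 5.82

5.82%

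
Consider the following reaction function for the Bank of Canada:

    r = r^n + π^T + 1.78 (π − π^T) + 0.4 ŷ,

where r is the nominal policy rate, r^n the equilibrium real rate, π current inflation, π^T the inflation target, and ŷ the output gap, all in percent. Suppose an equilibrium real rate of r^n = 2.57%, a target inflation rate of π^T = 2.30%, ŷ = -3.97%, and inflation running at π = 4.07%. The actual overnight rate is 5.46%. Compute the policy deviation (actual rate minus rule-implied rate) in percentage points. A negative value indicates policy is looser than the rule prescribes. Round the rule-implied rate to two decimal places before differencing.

r = 2.57 + 2.30 + 1.78 × (4.07 − 2.30) + 0.4 × (-3.97)
   = 2.57 + 2.3 + 3.1506 − 1.588 = 6.43
Deviation = 5.46 − 6.43 = -0.97 pp.

-0.97 pp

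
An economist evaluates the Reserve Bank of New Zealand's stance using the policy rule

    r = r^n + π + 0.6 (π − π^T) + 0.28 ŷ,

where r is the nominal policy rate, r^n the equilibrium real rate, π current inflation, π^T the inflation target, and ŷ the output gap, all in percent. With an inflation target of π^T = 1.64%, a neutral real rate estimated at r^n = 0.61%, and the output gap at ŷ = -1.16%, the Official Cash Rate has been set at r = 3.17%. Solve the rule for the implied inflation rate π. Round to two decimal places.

Collecting π: r = r^n + (1 + 0.6) π − 0.6 π^T + 0.28 ŷ
1.6 π = 3.17 − 0.61 + 0.6 × 1.64 − 0.28 × (-1.16) = 3.8688
π = 3.8688 / 1.6 = 2.42

2.42%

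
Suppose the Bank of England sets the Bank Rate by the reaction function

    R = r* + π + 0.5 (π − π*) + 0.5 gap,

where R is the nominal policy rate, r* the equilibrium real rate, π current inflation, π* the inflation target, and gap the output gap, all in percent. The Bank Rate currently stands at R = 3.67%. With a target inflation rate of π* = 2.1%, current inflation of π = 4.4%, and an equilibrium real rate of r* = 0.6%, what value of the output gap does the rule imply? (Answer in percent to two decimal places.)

0.5 gap = 3.67 − 0.6 − 4.4 − 0.5 × (4.4 − 2.1) = -2.48
gap = -2.48 / 0.5 = -4.96

-4.96%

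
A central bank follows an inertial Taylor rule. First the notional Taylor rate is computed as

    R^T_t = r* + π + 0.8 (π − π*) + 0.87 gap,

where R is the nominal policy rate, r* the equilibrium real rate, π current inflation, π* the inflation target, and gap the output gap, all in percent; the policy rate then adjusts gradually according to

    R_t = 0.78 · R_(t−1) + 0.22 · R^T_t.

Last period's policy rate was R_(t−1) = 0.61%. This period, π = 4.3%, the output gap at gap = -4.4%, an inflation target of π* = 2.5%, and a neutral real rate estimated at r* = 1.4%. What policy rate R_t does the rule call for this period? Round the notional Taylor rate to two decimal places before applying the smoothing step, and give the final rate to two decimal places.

R^T_t = 1.4 + 4.3 + 0.8 × (4.3 − 2.5) + 0.87 × (-4.4)
   = 1.4 + 4.3 + 1.44 − 3.828 = 3.31
R_t = 0.78 × 0.61 + 0.22 × 3.31 = 0.4758 + 0.7282 = 1.20

1.20%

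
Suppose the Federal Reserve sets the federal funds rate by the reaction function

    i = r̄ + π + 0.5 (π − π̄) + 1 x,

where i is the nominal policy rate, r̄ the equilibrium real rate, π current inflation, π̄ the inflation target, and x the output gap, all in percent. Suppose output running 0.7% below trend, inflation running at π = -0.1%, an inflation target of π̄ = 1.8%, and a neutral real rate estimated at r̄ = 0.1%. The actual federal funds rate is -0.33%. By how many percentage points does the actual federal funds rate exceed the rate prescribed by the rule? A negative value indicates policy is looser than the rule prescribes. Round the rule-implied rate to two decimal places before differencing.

Output 0.7% below potential → x = -0.7.
i = 0.1 + (-0.1) + 0.5 × (-0.1 − 1.8) + 1 × (-0.7)
   = 0.1 − 0.1 − 0.95 − 0.7 = -1.65
Deviation = -0.33 − (-1.65) = 1.32 pp.

1.32 pp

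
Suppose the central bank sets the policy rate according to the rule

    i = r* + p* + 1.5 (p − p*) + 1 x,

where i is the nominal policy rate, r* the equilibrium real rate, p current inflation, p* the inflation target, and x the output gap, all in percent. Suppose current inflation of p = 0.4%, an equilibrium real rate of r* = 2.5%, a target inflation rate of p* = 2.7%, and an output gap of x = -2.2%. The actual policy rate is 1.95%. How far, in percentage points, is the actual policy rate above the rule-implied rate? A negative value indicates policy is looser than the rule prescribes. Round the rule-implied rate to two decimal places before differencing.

i = 2.5 + 2.7 + 1.5 × (0.4 − 2.7) + 1 × (-2.2)
   = 2.5 + 2.7 − 3.45 − 2.2 = -0.45
Deviation = 1.95 − (-0.45) = 2.40 pp.

2.40 pp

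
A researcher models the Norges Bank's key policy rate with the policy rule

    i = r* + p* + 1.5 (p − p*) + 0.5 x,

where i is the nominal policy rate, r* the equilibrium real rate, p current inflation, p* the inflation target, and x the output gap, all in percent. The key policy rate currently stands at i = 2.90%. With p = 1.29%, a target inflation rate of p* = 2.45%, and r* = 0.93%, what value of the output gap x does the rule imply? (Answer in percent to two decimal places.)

0.5 x = 2.90 − 0.93 − 2.45 − 1.5 × (1.29 − 2.45) = 1.26
x = 1.26 / 0.5 = 2.52

2.52%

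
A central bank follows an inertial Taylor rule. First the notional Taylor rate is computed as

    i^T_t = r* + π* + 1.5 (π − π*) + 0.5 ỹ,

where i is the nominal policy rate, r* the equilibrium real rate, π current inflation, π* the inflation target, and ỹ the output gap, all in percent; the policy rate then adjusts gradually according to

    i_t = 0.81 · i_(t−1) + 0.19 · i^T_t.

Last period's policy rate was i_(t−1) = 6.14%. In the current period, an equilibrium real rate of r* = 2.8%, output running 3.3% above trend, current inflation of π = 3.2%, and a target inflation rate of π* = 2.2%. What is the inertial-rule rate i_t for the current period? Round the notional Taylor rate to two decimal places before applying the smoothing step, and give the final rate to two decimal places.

Output 3.3% above potential → ỹ = 3.3.
i^T_t = 2.8 + 2.2 + 1.5 × (3.2 − 2.2) + 0.5 × 3.3
   = 2.8 + 2.2 + 1.5 + 1.65 = 8.15
i_t = 0.81 × 6.14 + 0.19 × 8.15 = 4.9734 + 1.5485 = 6.52

6.52%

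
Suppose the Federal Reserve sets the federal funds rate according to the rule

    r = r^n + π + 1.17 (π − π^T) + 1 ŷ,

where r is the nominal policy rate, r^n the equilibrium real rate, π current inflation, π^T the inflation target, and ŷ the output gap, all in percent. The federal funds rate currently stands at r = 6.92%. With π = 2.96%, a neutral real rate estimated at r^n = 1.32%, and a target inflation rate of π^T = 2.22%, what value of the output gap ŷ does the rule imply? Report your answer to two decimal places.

1 ŷ = 6.92 − 1.32 − 2.96 − 1.17 × (2.96 − 2.22) = 1.7742
ŷ = 1.7742 / 1 = 1.77

1.77%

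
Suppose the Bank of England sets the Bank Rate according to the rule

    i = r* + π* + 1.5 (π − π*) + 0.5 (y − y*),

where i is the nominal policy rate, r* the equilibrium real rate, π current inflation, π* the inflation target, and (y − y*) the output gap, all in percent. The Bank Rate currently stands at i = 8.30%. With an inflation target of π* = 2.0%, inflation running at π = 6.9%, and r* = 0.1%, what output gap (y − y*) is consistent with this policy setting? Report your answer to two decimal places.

-2.30%

0.5 (y − y*) = 8.30 − 0.1 − 2.0 − 1.5 × (6.9 − 2.0) = -1.15
(y − y*) = -1.15 / 0.5 = -2.30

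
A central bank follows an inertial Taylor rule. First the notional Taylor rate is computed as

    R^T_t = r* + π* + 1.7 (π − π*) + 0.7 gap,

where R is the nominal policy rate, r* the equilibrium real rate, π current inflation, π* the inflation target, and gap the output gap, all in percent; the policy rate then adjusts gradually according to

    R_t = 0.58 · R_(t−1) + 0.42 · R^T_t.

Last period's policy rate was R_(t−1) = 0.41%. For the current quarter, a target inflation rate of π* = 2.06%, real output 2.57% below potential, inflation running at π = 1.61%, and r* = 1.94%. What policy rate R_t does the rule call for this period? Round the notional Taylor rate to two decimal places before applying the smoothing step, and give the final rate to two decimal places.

Output 2.57% below potential → gap = -2.57.
R^T_t = 1.94 + 2.06 + 1.7 × (1.61 − 2.06) + 0.7 × (-2.57)
   = 1.94 + 2.06 − 0.765 − 1.799 = 1.44
R_t = 0.58 × 0.41 + 0.42 × 1.44 = 0.2378 + 0.6048 = 0.84

0.84%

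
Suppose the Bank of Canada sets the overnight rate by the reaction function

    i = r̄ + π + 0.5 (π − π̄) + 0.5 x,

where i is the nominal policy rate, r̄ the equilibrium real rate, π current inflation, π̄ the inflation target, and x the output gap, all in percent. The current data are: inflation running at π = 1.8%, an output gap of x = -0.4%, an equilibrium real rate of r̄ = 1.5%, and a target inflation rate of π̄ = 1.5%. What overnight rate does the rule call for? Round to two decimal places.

3.25%

i = 1.5 + 1.8 + 0.5 × (1.8 − 1.5) + 0.5 × (-0.4)
   = 1.5 + 1.8 + 0.15 − 0.2 = 3.25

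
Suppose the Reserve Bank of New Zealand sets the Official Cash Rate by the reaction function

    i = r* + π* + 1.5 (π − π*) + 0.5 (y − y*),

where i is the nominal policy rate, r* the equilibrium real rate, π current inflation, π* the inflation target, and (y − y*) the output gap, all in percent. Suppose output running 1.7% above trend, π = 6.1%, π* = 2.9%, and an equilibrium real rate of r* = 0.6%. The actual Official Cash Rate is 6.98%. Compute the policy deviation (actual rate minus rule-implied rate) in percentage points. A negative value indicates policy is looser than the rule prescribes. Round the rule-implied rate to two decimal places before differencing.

Output 1.7% above potential → (y − y*) = 1.7.
i = 0.6 + 2.9 + 1.5 × (6.1 − 2.9) + 0.5 × 1.7
   = 0.6 + 2.9 + 4.8 + 0.85 = 9.15
Deviation = 6.98 − 9.15 = -2.17 pp.

-2.17 pp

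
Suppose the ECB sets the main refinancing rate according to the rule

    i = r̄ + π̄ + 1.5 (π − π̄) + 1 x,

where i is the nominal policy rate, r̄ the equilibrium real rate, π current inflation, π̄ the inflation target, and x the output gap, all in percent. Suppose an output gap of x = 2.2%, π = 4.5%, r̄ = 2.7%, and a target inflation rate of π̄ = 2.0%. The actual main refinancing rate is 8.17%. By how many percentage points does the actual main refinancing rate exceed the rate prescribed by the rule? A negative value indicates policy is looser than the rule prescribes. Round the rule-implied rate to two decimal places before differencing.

i = 2.7 + 2.0 + 1.5 × (4.5 − 2.0) + 1 × 2.2
   = 2.7 + 2 + 3.75 + 2.2 = 10.65
Deviation = 8.17 − 10.65 = -2.48 pp.

-2.48 pp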